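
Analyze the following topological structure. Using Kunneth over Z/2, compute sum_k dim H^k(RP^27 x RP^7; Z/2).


dim H^*(RP^n; Z/2) = n+1 (one Z/2 in each degree 0..n).
Total Betti number is multiplicative.
Total = (27+1) * (7+1) = 28 * 8 = 224

224


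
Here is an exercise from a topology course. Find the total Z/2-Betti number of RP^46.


H^k(RP^46; Z/2) = Z/2 for each 0 <= k <= 46.
Total dimension = 46 + 1 = 47

47


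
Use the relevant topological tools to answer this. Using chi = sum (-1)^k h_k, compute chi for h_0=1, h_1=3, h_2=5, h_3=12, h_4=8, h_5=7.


Handles of index k contribute (-1)^k to chi (same as CW cells).
chi = (1) + (-3) + (5) + (-12) + (8) + (-7) = -8

-8


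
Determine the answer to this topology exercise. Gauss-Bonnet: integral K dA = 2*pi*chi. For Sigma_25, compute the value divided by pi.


Gauss-Bonnet: integral K dA = 2*pi*chi(M).
chi(Sigma_25) = 2 - 2*25 = -48.
(integral K dA)/pi = 2*chi = 2*(-48) = -96

-96


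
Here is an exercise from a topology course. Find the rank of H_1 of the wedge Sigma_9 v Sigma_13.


For a wedge: H_1(A v B) = H_1(A) + H_1(B).
b_1(Sigma_9) = 18, b_1(Sigma_13) = 26.
b_1 = 18 + 26 = 44

44


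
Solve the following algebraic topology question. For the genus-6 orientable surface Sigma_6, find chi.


For a closed orientable surface of genus g: chi = 2 - 2g.
Here g = 6.
chi = 2 - 2*6 = 2 - 12 = -10

-10


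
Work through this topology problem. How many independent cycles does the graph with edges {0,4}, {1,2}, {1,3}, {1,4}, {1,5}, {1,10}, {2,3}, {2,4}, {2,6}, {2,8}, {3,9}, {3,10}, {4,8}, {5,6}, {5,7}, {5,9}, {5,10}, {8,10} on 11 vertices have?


b_1 = E - V + (number of components).
E = 18, V = 11, components = 1.
b_1 = 18 - 11 + 1 = 8

8


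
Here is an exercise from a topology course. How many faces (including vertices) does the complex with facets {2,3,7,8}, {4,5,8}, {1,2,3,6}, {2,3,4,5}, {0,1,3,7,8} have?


Each maximal simplex on m vertices has 2^m - 1 nonempty faces.
Take the union (dedupe shared faces).
Total distinct faces = 64

64


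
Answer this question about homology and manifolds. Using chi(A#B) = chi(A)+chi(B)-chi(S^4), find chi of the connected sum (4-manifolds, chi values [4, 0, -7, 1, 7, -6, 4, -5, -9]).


For n-manifolds: chi(A#B) = chi(A) + chi(B) - chi(S^4).
chi(S^4) = 1 + (-1)^4 = 2.
chi(#) = (sum chi_i) - (9-1)*chi(S^4) = -11 - 8*2 = -27

-27


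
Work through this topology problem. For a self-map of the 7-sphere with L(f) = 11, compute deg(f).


L(f) = 1 + (-1)^7 deg(f) on S^7.
11 = 1 + (-1)^7 * deg(f)
(-1)^7 * deg(f) = 10
deg(f) = -10

-10


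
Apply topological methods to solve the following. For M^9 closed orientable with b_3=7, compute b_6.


Poincare duality for closed orientable n-manifolds: b_k = b_{n-k}.
Here n = 9, so b_6 = b_3 = 7

7


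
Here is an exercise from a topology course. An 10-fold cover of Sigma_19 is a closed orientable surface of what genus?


For an n-sheeted cover: chi(E) = n * chi(B).
chi(Sigma_19) = 2 - 2*19 = -36.
chi(E) = 10 * (-36) = -360.
genus(E) = (2 - chi(E))/2 = (2 - (-360))/2 = 362/2 = 181

181


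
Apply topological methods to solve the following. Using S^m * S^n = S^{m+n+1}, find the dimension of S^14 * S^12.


Join of spheres: S^m * S^n = S^{m+n+1}.
dim = 14 + 12 + 1 = 27

27


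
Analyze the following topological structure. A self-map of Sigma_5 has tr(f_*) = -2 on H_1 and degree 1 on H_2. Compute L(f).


L(f) = tr(f_0*) - tr(f_1*) + tr(f_2*).
= 1 - (-2) + (1)
= 4

4


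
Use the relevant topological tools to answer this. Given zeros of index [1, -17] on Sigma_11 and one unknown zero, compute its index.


Poincare-Hopf: sum of indices = chi(M).
chi(Sigma_11) = 2 - 2*11 = -20.
Sum of known indices = -16.
x = chi - (sum known) = -20 - (-16) = -4

-4


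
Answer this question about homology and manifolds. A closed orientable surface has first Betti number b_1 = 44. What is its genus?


For a closed orientable surface: b_1 = 2g.
44 = 2g
g = 44 / 2 = 22

22


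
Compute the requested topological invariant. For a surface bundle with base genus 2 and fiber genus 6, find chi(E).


For a fiber bundle F -> E -> B (with CW structure): chi(E) = chi(B) * chi(F).
chi(Sigma_2) = -2, chi(Sigma_6) = -10.
chi(E) = (-2) * (-10) = 20

20


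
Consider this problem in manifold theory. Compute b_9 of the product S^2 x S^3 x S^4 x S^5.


Each S^d has Poincare polynomial 1 + t^d.
The product S^2 x S^3 x S^4 x S^5 has Poincare polynomial prod(1+t^d_i).
Expanding: b_0=1, b_2=1, b_3=1, b_4=1, b_5=2, b_6=1, b_7=2, b_8=1, b_9=2, b_10=1, b_11=1, b_12=1, b_14=1.
b_9 = 2

2


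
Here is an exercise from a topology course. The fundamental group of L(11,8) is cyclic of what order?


pi_1(L(p,q)) = Z/pZ for any q coprime to p.
|pi_1(L(11,8))| = 11

11


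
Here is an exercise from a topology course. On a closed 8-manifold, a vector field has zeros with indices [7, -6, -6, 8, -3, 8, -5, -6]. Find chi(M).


Poincare-Hopf: chi(M) = sum of indices of zeros.
chi = (7) + (-6) + (-6) + (8) + (-3) + (8) + (-5) + (-6) = -3

-3


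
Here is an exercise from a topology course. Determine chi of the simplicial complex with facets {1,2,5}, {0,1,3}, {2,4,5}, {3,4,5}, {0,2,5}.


Enumerate all faces; f-vector: f_0=6, f_1=12, f_2=5.
chi = sum (-1)^k f_k = -1

-1


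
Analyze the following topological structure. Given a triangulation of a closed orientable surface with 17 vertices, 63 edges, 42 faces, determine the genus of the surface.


chi = V - E + F = 17 - 63 + 42 = -4
For orientable closed surface: chi = 2 - 2g, so g = (2 - chi)/2.
g = (2 - (-4)) / 2 = 6 / 2 = 3

3


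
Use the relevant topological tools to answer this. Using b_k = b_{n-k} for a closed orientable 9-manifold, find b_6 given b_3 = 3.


Poincare duality for closed orientable n-manifolds: b_k = b_{n-k}.
Here n = 9, so b_6 = b_3 = 3

3


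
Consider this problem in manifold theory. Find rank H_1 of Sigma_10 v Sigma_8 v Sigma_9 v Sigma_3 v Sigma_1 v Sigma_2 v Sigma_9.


For a wedge X v Y: reduced H_k(X v Y) = H_k(X) + H_k(Y).
Each Sigma_g contributes b_1 = 2g.
b_1 = 20 + 16 + 18 + 6 + 2 + 4 + 18 = 84

84


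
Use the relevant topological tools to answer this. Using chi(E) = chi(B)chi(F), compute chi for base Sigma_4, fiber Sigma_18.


For a fiber bundle F -> E -> B (with CW structure): chi(E) = chi(B) * chi(F).
chi(Sigma_4) = -6, chi(Sigma_18) = -34.
chi(E) = (-6) * (-34) = 204

204


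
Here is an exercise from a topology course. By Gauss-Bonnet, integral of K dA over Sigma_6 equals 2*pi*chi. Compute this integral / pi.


Gauss-Bonnet: integral K dA = 2*pi*chi(M).
chi(Sigma_6) = 2 - 2*6 = -10.
(integral K dA)/pi = 2*chi = 2*(-10) = -20

-20


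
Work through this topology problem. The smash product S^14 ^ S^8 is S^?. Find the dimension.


S^m ^ S^n = S^{m+n}.
k = 14 + 8 = 22

22


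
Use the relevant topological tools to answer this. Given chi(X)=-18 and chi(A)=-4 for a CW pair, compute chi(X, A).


Relative Euler characteristic: chi(X, A) = chi(X) - chi(A).
= -18 - (-4) = -14

-14


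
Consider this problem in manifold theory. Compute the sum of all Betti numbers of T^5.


b_k(T^5) = C(5,k), so the sum over k is sum_k C(5,k) = 2^5.
Total = 2^5 = 32

32


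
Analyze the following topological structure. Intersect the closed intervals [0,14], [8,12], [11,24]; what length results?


Intersection = [max(a_i), min(b_i)] = [11, 12].
Length = 12 - 11 = 1

1


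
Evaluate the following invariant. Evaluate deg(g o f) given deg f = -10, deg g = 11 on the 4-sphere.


Degree is multiplicative under composition: deg(g o f) = deg(g) * deg(f).
= 11 * -10 = -110

-110


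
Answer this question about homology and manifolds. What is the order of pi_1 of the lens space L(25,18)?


pi_1(L(p,q)) = Z/pZ for any q coprime to p.
|pi_1(L(25,18))| = 25

25


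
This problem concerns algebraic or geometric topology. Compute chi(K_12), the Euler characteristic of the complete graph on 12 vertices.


K_12: V = 12, E = C(12,2) = 66.
chi = V - E = 12 - 66 = -54

-54


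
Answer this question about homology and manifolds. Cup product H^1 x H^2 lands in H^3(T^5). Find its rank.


Cup product: H^p x H^q -> H^{p+q}; here p+q = 1+2 = 3.
rank H^k(T^n) = C(n,k).
C(5,3) = 10

10


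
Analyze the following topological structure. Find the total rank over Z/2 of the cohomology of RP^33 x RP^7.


dim H^*(RP^n; Z/2) = n+1 (one Z/2 in each degree 0..n).
Total Betti number is multiplicative.
Total = (33+1) * (7+1) = 34 * 8 = 272

272


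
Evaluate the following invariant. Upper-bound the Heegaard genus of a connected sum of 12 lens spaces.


Heegaard genus satisfies g(A#B) <= g(A) + g(B).
Each lens space has g = 1.
Upper bound: 12 * 1 = 12

12


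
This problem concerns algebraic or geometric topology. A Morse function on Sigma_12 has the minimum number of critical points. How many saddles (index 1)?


A perfect Morse function has m_k = b_k.
For Sigma_12: b_0=1, b_1=2g=24, b_2=1.
Saddles m_1 = 2g = 24

24


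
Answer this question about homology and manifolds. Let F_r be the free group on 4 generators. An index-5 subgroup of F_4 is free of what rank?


Nielsen-Schreier: an index-n subgroup of F_r is free of rank 1 + n(r-1).
Equivalently: chi(cover) = n*chi(base); chi(vee_r S^1) = 1 - 4 = -3.
chi(E) = 5*(-3) = -15; rank = 1 - chi(E) = 1 - (-15) = 16.
rank = 1 + 5*(4-1) = 1 + 15 = 16

16


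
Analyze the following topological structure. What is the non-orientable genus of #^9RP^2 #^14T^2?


Since a >= 1, the sum is non-orientable; each T^2 can be replaced by RP^2 # RP^2 (since T^2#RP^2 = 3RP^2).
Total crosscaps k = 9 + 2*14 = 37.
Check via chi: chi = 9*1 + 14*0 - (9+14-1)*2 = -35 = 2 - k = -35. Consistent.

37


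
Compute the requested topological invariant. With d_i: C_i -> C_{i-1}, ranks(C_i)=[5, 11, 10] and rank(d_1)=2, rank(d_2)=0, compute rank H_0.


rank H_k = rank(ker d_k) - rank(im d_{k+1}).
rank(ker d_0) = rank(C_0) - rank(d_0) = 5 - 0 = 5.
rank(im d_{0+1}) = 2.
rank H_0 = 5 - 2 = 3

3


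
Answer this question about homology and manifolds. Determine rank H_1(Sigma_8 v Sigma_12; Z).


For a wedge: H_1(A v B) = H_1(A) + H_1(B).
b_1(Sigma_8) = 16, b_1(Sigma_12) = 24.
b_1 = 16 + 24 = 40

40


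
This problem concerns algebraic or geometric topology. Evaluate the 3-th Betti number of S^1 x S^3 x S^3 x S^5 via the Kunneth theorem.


Each S^d has Poincare polynomial 1 + t^d.
The product S^1 x S^3 x S^3 x S^5 has Poincare polynomial prod(1+t^d_i).
Expanding: b_0=1, b_1=1, b_3=2, b_4=2, b_5=1, b_6=2, b_7=1, b_8=2, b_9=2, b_11=1, b_12=1.
b_3 = 2

2


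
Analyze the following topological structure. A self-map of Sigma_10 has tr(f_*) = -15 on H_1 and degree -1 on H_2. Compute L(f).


L(f) = tr(f_0*) - tr(f_1*) + tr(f_2*).
= 1 - (-15) + (-1)
= 15

15


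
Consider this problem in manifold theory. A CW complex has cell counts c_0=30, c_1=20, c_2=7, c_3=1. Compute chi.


chi = sum_k (-1)^k c_k.
= (-1)^0*30 + (-1)^1*20 + (-1)^2*7 + (-1)^3*1
= (30) + (-20) + (7) + (-1)
= 16

16


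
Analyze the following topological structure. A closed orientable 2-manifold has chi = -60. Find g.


chi = 2 - 2g for closed orientable surfaces.
-60 = 2 - 2g
2g = 2 - (-60) = 62
g = 31

31


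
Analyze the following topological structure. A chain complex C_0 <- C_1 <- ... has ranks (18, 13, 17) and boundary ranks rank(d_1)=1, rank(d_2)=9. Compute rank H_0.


rank H_k = rank(ker d_k) - rank(im d_{k+1}).
rank(ker d_0) = rank(C_0) - rank(d_0) = 18 - 0 = 18.
rank(im d_{0+1}) = 1.
rank H_0 = 18 - 1 = 17

17


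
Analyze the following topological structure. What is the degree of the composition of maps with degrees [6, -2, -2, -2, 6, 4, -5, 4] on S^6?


Degree is multiplicative: deg(composition) = product of degrees.
= (6) * (-2) * (-2) * (-2) * (6) * (4) * (-5) * (4) = 23040

23040


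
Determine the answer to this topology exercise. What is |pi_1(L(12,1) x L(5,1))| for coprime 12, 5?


pi_1(X x Y) = pi_1(X) x pi_1(Y).
pi_1(L(12,1)) = Z/12, pi_1(L(5,1)) = Z/5.
|Z/12 x Z/5| = 12 * 5 = 60

60


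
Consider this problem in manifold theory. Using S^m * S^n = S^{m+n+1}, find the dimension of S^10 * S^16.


Join of spheres: S^m * S^n = S^{m+n+1}.
dim = 10 + 16 + 1 = 27

27


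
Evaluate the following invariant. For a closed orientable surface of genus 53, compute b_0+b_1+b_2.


For Sigma_53: b_0 = 1, b_1 = 2g = 106, b_2 = 1.
Total = 1 + 106 + 1 = 108

108


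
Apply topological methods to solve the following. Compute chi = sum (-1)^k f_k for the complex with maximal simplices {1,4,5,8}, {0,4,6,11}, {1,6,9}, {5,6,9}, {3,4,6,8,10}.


Enumerate all faces; f-vector: f_0=10, f_1=25, f_2=20, f_3=7, f_4=1.
chi = sum (-1)^k f_k = -1

-1


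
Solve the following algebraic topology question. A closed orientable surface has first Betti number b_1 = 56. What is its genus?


For a closed orientable surface: b_1 = 2g.
56 = 2g
g = 56 / 2 = 28

28


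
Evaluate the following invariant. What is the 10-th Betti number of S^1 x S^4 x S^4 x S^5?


Each S^d has Poincare polynomial 1 + t^d.
The product S^1 x S^4 x S^4 x S^5 has Poincare polynomial prod(1+t^d_i).
Expanding: b_0=1, b_1=1, b_4=2, b_5=3, b_6=1, b_8=1, b_9=3, b_10=2, b_13=1, b_14=1.
b_10 = 2

2


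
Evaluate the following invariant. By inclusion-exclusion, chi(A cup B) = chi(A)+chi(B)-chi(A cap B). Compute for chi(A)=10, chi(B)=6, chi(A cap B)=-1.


chi(A cup B) = chi(A) + chi(B) - chi(A cap B)
= 10 + (6) - (-1)
= 17

17


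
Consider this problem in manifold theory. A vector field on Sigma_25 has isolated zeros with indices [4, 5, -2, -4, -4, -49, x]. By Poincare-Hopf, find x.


Poincare-Hopf: sum of indices = chi(M).
chi(Sigma_25) = 2 - 2*25 = -48.
Sum of known indices = -50.
x = chi - (sum known) = -48 - (-50) = 2

2


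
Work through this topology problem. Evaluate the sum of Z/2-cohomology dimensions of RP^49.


H^k(RP^49; Z/2) = Z/2 for each 0 <= k <= 49.
Total dimension = 49 + 1 = 50

50


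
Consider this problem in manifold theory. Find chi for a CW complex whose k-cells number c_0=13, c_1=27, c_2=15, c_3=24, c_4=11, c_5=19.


chi = sum_k (-1)^k c_k.
= (-1)^0*13 + (-1)^1*27 + (-1)^2*15 + (-1)^3*24 + (-1)^4*11 + (-1)^5*19
= (13) + (-27) + (15) + (-24) + (11) + (-19)
= -31

-31


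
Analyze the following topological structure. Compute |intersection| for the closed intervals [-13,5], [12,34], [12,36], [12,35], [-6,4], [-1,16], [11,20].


Intersection = [max(a_i), min(b_i)] = [12, 4].
Since 12 > 4, the intersection is empty.
Length = 0

0


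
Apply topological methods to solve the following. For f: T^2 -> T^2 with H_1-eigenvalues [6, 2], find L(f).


For a torus self-map: L(f) = det(I - A) where A acts on H_1.
L(f) = (1-6) * (1-2) = -5 * -1 = 5

5


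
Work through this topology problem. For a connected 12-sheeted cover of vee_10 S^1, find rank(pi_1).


Nielsen-Schreier: an index-n subgroup of F_r is free of rank 1 + n(r-1).
Equivalently: chi(cover) = n*chi(base); chi(vee_r S^1) = 1 - 10 = -9.
chi(E) = 12*(-9) = -108; rank = 1 - chi(E) = 1 - (-108) = 109.
rank = 1 + 12*(10-1) = 1 + 108 = 109

109


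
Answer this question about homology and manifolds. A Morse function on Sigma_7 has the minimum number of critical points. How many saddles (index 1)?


A perfect Morse function has m_k = b_k.
For Sigma_7: b_0=1, b_1=2g=14, b_2=1.
Saddles m_1 = 2g = 14

14


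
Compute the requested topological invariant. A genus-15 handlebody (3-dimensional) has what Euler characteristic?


A genus-g handlebody deformation retracts to a wedge of g circles.
chi(vee_g S^1) = 1 - g.
chi(H_15) = 1 - 15 = -14

-14


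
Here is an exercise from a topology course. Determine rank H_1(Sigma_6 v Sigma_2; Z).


For a wedge: H_1(A v B) = H_1(A) + H_1(B).
b_1(Sigma_6) = 12, b_1(Sigma_2) = 4.
b_1 = 12 + 4 = 16

16


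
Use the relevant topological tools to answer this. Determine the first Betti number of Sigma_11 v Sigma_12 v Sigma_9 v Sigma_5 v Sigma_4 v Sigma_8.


For a wedge X v Y: reduced H_k(X v Y) = H_k(X) + H_k(Y).
Each Sigma_g contributes b_1 = 2g.
b_1 = 22 + 24 + 18 + 10 + 8 + 16 = 98

98


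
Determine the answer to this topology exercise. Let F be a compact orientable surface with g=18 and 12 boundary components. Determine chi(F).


For a compact orientable surface with genus g and b boundary components: chi = 2 - 2g - b.
chi = 2 - 2*18 - 12 = 2 - 36 - 12 = -46

-46


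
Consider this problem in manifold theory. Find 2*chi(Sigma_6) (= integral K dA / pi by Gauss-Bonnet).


Gauss-Bonnet: integral K dA = 2*pi*chi(M).
chi(Sigma_6) = 2 - 2*6 = -10.
(integral K dA)/pi = 2*chi = 2*(-10) = -20

-20


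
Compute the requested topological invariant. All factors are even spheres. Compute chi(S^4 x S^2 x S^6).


chi is multiplicative: chi(X x Y) = chi(X) chi(Y).
Each even-dim sphere has chi = 2. There are 3 factors.
chi = 2^3 = 8

8


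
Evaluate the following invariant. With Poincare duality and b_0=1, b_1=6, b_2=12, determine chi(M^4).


By Poincare duality b_k = b_{4-k}, so full Betti numbers: b_0=1, b_1=6, b_2=12, b_3=6, b_4=1.
chi = sum (-1)^k b_k = 2

2


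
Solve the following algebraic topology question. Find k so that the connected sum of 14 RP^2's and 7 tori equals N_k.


Since a >= 1, the sum is non-orientable; each T^2 can be replaced by RP^2 # RP^2 (since T^2#RP^2 = 3RP^2).
Total crosscaps k = 14 + 2*7 = 28.
Check via chi: chi = 14*1 + 7*0 - (14+7-1)*2 = -26 = 2 - k = -26. Consistent.

28


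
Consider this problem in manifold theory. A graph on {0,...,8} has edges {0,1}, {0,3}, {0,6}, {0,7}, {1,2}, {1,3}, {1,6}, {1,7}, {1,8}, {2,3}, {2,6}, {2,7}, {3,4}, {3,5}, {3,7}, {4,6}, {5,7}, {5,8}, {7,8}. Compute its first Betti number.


b_1 = E - V + (number of components).
E = 19, V = 9, components = 1.
b_1 = 19 - 9 + 1 = 11

11


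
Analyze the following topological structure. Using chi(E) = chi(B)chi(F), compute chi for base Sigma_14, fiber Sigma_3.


For a fiber bundle F -> E -> B (with CW structure): chi(E) = chi(B) * chi(F).
chi(Sigma_14) = -26, chi(Sigma_3) = -4.
chi(E) = (-26) * (-4) = 104

104


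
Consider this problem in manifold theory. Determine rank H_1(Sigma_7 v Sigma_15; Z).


For a wedge: H_1(A v B) = H_1(A) + H_1(B).
b_1(Sigma_7) = 14, b_1(Sigma_15) = 30.
b_1 = 14 + 30 = 44

44


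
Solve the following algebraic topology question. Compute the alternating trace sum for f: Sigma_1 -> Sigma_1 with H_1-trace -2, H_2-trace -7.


L(f) = tr(f_0*) - tr(f_1*) + tr(f_2*).
= 1 - (-2) + (-7)
= -4

-4


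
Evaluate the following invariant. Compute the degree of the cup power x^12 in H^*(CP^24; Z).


|x| = 2 in H^*(CP^n).
|x^12| = 12 * |x| = 12 * 2 = 24

24


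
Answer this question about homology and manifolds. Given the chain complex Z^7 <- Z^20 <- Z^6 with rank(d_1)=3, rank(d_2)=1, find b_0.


rank H_k = rank(ker d_k) - rank(im d_{k+1}).
rank(ker d_0) = rank(C_0) - rank(d_0) = 7 - 0 = 7.
rank(im d_{0+1}) = 3.
rank H_0 = 7 - 3 = 4

4


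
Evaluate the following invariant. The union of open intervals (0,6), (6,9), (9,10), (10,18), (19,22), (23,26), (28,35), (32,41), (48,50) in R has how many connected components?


Sort and merge overlapping open intervals.
Merged: (0,6), (6,9), (9,10), (10,18), (19,22), (23,26), (28,41), (48,50).
Number of components = 8

8


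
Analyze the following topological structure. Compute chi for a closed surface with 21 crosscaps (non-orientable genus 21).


For a non-orientable closed surface with k crosscaps: chi = 2 - k.
Here k = 21.
chi = 2 - 21 = -19

-19


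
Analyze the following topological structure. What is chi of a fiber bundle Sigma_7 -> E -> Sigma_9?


For a fiber bundle F -> E -> B (with CW structure): chi(E) = chi(B) * chi(F).
chi(Sigma_9) = -16, chi(Sigma_7) = -12.
chi(E) = (-16) * (-12) = 192

192


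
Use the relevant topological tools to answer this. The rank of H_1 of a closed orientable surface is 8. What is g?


For a closed orientable surface: b_1 = 2g.
8 = 2g
g = 8 / 2 = 4

4


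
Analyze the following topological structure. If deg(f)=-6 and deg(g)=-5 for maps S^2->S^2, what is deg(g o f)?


Degree is multiplicative under composition: deg(g o f) = deg(g) * deg(f).
= -5 * -6 = 30

30


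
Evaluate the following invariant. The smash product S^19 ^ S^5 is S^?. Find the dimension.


S^m ^ S^n = S^{m+n}.
k = 19 + 5 = 24

24


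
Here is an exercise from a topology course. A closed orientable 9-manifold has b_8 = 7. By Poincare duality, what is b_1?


Poincare duality for closed orientable n-manifolds: b_k = b_{n-k}.
Here n = 9, so b_1 = b_8 = 7

7


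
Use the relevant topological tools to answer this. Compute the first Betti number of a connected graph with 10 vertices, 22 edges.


For a connected graph: rank(pi_1) = b_1 = E - V + 1 = 1 - chi.
chi = V - E = 10 - 22 = -12.
rank = 1 - (-12) = 22 - 10 + 1 = 13

13


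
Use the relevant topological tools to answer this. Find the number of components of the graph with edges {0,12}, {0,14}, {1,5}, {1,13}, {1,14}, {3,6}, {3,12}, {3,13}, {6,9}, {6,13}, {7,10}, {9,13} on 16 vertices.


Run DFS/union-find over 16 vertices.
V = 16, E = 12.
Number of components = 7

7


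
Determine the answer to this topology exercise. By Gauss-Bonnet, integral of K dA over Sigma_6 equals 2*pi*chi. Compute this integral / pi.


Gauss-Bonnet: integral K dA = 2*pi*chi(M).
chi(Sigma_6) = 2 - 2*6 = -10.
(integral K dA)/pi = 2*chi = 2*(-10) = -20

-20


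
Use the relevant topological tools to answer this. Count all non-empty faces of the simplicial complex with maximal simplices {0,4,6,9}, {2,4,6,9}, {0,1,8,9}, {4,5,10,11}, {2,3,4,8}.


Each maximal simplex on m vertices has 2^m - 1 nonempty faces.
Take the union (dedupe shared faces).
Total distinct faces = 60

60


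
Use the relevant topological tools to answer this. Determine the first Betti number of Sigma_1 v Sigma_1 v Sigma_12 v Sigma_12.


For a wedge X v Y: reduced H_k(X v Y) = H_k(X) + H_k(Y).
Each Sigma_g contributes b_1 = 2g.
b_1 = 2 + 2 + 24 + 24 = 52

52


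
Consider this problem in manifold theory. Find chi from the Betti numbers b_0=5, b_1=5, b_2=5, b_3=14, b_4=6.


chi = sum_k (-1)^k b_k.
= (5) + (-5) + (5) + (-14) + (6)
= -3

-3


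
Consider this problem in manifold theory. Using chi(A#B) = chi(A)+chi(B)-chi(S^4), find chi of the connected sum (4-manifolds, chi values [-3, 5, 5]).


For n-manifolds: chi(A#B) = chi(A) + chi(B) - chi(S^4).
chi(S^4) = 1 + (-1)^4 = 2.
chi(#) = (sum chi_i) - (3-1)*chi(S^4) = 7 - 2*2 = 3

3


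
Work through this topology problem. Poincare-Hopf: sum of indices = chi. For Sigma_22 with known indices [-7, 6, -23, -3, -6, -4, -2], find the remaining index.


Poincare-Hopf: sum of indices = chi(M).
chi(Sigma_22) = 2 - 2*22 = -42.
Sum of known indices = -39.
x = chi - (sum known) = -42 - (-39) = -3

-3


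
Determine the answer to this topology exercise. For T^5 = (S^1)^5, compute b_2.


By the Kunneth formula, b_k(T^n) = C(n,k).
b_2(T^5) = C(5,2).
C(5,2) = 5!/(2!*3!) = 10

10


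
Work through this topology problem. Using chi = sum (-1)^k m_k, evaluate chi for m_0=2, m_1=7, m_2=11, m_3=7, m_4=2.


Morse theory: chi(M) = sum_k (-1)^k m_k where m_k = #(index-k critical points).
= (2) + (-7) + (11) + (-7) + (2) = 1

1


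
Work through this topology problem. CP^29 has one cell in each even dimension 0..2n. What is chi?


CP^29 has one cell in each even dimension 0, 2, ..., 2*29 (29+1 cells total).
All cells are even-dimensional, so chi = number of cells.
chi = 29 + 1 = 30

30


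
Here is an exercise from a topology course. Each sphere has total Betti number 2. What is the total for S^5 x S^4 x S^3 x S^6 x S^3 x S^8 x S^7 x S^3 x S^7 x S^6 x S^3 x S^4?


Total Betti number is multiplicative under products.
Each S^d (d>=1) has total Betti number 2.
There are 12 sphere factors.
Total = 2^12 = 4096

4096


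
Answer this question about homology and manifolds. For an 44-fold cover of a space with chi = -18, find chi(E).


For a finite covering: chi(E) = (number of sheets) * chi(B).
chi(E) = 44 * (-18) = -792

-792


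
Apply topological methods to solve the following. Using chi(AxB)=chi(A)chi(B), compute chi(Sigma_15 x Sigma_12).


chi(Sigma_15) = 2 - 2*15 = -28
chi(Sigma_12) = 2 - 2*12 = -22
chi(product) = (-28) * (-22) = 616

616


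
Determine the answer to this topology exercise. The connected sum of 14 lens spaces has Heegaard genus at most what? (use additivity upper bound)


Heegaard genus satisfies g(A#B) <= g(A) + g(B).
Each lens space has g = 1.
Upper bound: 14 * 1 = 14

14


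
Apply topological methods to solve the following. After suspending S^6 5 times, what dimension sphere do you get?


Each suspension raises dimension by 1: Sigma S^n = S^{n+1}.
Sigma^5 S^6 = S^{6+5} = S^11

11


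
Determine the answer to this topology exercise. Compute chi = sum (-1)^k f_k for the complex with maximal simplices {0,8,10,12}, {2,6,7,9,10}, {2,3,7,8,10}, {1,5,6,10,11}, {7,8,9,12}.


Enumerate all faces; f-vector: f_0=12, f_1=34, f_2=37, f_3=17, f_4=3.
chi = sum (-1)^k f_k = 1

1


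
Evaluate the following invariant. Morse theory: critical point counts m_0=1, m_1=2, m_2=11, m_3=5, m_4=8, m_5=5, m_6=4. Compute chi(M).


Morse theory: chi(M) = sum_k (-1)^k m_k where m_k = #(index-k critical points).
= (1) + (-2) + (11) + (-5) + (8) + (-5) + (4) = 12

12


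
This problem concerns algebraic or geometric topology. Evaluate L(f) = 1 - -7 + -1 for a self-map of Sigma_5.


L(f) = tr(f_0*) - tr(f_1*) + tr(f_2*).
= 1 - (-7) + (-1)
= 7

7


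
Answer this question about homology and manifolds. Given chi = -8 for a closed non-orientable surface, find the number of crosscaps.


chi = 2 - k for closed non-orientable surfaces with k crosscaps.
-8 = 2 - k
k = 2 - (-8) = 10

10


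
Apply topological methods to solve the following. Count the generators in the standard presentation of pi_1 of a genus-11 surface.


Standard presentation: pi_1(Sigma_g) = <a_1,b_1,...,a_g,b_g | [a_1,b_1]...[a_g,b_g] = 1>.
Number of generators = 2g = 2*11 = 22

22


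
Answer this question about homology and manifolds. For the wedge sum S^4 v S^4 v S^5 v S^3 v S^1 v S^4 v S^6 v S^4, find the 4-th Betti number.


For a wedge of spheres, H_k (k>0) is free on one generator per sphere of dimension k.
Spheres of dimension 4: count = 4.
b_4 = 4

4


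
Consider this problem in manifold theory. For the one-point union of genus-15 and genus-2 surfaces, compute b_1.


For a wedge: H_1(A v B) = H_1(A) + H_1(B).
b_1(Sigma_15) = 30, b_1(Sigma_2) = 4.
b_1 = 30 + 4 = 34

34


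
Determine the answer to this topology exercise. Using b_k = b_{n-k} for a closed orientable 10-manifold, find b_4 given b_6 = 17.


Poincare duality for closed orientable n-manifolds: b_k = b_{n-k}.
Here n = 10, so b_4 = b_6 = 17

17


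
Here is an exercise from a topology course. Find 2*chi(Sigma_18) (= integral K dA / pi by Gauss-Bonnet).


Gauss-Bonnet: integral K dA = 2*pi*chi(M).
chi(Sigma_18) = 2 - 2*18 = -34.
(integral K dA)/pi = 2*chi = 2*(-34) = -68

-68


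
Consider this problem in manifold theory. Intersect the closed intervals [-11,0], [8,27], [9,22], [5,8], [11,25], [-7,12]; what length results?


Intersection = [max(a_i), min(b_i)] = [11, 0].
Since 11 > 0, the intersection is empty.
Length = 0

0


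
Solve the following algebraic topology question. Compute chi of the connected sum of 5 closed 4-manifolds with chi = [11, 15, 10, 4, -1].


For n-manifolds: chi(A#B) = chi(A) + chi(B) - chi(S^4).
chi(S^4) = 1 + (-1)^4 = 2.
chi(#) = (sum chi_i) - (5-1)*chi(S^4) = 39 - 4*2 = 31

31


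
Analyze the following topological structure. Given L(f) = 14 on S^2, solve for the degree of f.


L(f) = 1 + (-1)^2 deg(f) on S^2.
14 = 1 + (-1)^2 * deg(f)
(-1)^2 * deg(f) = 13
deg(f) = 13

13


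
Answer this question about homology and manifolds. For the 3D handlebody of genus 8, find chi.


A genus-g handlebody deformation retracts to a wedge of g circles.
chi(vee_g S^1) = 1 - g.
chi(H_8) = 1 - 8 = -7

-7


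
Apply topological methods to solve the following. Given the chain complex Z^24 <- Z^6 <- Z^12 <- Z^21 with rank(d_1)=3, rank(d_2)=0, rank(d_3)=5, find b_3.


rank H_k = rank(ker d_k) - rank(im d_{k+1}).
rank(ker d_3) = rank(C_3) - rank(d_3) = 21 - 5 = 16.
rank(im d_{3+1}) = 0.
rank H_3 = 16 - 0 = 16

16


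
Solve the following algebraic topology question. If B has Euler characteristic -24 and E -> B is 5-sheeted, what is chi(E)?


For a finite covering: chi(E) = (number of sheets) * chi(B).
chi(E) = 5 * (-24) = -120

-120


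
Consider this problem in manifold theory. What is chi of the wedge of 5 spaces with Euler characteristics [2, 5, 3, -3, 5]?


chi(A v B) = chi(A) + chi(B) - 1 (one point identified).
For 5 spaces: chi = (sum chi_i) - (5 - 1).
sum = 12; chi = 12 - 4 = 8

8


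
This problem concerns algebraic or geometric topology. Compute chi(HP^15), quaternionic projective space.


HP^15 has one cell in each dimension 0, 4, ..., 4*15 (15+1 cells, all even-dim).
chi = 15 + 1 = 16

16


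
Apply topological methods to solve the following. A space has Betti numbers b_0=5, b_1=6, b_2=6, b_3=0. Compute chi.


chi = sum_k (-1)^k b_k.
= (5) + (-6) + (6) + (0)
= 5

5


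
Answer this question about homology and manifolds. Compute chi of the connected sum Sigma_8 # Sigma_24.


chi(Sigma_8) = 2 - 2*8 = -14
chi(Sigma_24) = 2 - 2*24 = -46
For surfaces: chi(A#B) = chi(A) + chi(B) - 2.
chi = -14 + -46 - 2 = -62

-62


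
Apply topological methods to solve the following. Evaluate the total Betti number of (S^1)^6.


b_k(T^6) = C(6,k), so the sum over k is sum_k C(6,k) = 2^6.
Total = 2^6 = 64

64


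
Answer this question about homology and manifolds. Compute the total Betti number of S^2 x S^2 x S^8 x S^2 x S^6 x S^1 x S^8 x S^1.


Total Betti number is multiplicative under products.
Each S^d (d>=1) has total Betti number 2.
There are 8 sphere factors.
Total = 2^8 = 256

256


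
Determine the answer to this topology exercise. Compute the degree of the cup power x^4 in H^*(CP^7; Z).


|x| = 2 in H^*(CP^n).
|x^4| = 4 * |x| = 4 * 2 = 8

8


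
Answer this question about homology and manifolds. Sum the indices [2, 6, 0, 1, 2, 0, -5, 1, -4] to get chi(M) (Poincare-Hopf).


Poincare-Hopf: chi(M) = sum of indices of zeros.
chi = (2) + (6) + (0) + (1) + (2) + (0) + (-5) + (1) + (-4) = 3

3


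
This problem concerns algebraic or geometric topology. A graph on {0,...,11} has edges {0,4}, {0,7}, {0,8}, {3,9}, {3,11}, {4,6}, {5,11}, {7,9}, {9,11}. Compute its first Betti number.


b_1 = E - V + (number of components).
E = 9, V = 12, components = 4.
b_1 = 9 - 12 + 4 = 1

1


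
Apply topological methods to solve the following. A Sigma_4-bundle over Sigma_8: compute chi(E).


For a fiber bundle F -> E -> B (with CW structure): chi(E) = chi(B) * chi(F).
chi(Sigma_8) = -14, chi(Sigma_4) = -6.
chi(E) = (-14) * (-6) = 84

84


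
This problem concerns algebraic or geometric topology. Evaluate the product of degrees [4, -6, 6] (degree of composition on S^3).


Degree is multiplicative: deg(composition) = product of degrees.
= (4) * (-6) * (6) = -144

-144


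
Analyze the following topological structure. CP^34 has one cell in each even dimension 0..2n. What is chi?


CP^34 has one cell in each even dimension 0, 2, ..., 2*34 (34+1 cells total).
All cells are even-dimensional, so chi = number of cells.
chi = 34 + 1 = 35

35


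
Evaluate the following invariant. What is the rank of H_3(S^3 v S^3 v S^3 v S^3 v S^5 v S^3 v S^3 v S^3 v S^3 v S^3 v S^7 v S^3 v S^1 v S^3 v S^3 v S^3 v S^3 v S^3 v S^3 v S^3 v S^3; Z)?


For a wedge of spheres, H_k (k>0) is free on one generator per sphere of dimension k.
Spheres of dimension 3: count = 18.
b_3 = 18

18


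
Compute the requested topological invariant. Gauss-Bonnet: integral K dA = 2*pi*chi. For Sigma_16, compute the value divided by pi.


Gauss-Bonnet: integral K dA = 2*pi*chi(M).
chi(Sigma_16) = 2 - 2*16 = -30.
(integral K dA)/pi = 2*chi = 2*(-30) = -60

-60


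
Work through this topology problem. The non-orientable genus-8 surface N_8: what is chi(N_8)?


For a non-orientable closed surface with k crosscaps: chi = 2 - k.
Here k = 8.
chi = 2 - 8 = -6

-6


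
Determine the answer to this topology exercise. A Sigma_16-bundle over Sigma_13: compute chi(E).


For a fiber bundle F -> E -> B (with CW structure): chi(E) = chi(B) * chi(F).
chi(Sigma_13) = -24, chi(Sigma_16) = -30.
chi(E) = (-24) * (-30) = 720

720


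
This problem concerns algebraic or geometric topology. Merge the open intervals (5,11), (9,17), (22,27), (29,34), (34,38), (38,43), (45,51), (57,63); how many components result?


Sort and merge overlapping open intervals.
Merged: (5,17), (22,27), (29,34), (34,38), (38,43), (45,51), (57,63).
Number of components = 7

7


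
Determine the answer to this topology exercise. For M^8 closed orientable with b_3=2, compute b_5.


Poincare duality for closed orientable n-manifolds: b_k = b_{n-k}.
Here n = 8, so b_5 = b_3 = 2

2


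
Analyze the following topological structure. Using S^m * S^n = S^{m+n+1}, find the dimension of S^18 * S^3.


Join of spheres: S^m * S^n = S^{m+n+1}.
dim = 18 + 3 + 1 = 22

22


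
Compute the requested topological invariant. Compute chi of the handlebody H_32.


A genus-g handlebody deformation retracts to a wedge of g circles.
chi(vee_g S^1) = 1 - g.
chi(H_32) = 1 - 32 = -31

-31


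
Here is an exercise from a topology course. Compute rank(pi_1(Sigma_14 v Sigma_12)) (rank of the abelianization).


For a wedge: H_1(A v B) = H_1(A) + H_1(B).
b_1(Sigma_14) = 28, b_1(Sigma_12) = 24.
b_1 = 28 + 24 = 52

52


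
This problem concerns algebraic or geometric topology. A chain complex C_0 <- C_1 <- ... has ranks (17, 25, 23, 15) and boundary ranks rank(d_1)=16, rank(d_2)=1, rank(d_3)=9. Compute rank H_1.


rank H_k = rank(ker d_k) - rank(im d_{k+1}).
rank(ker d_1) = rank(C_1) - rank(d_1) = 25 - 16 = 9.
rank(im d_{1+1}) = 1.
rank H_1 = 9 - 1 = 8

8


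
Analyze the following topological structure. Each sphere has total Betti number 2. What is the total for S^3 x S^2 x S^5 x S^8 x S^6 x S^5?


Total Betti number is multiplicative under products.
Each S^d (d>=1) has total Betti number 2.
There are 6 sphere factors.
Total = 2^6 = 64

64


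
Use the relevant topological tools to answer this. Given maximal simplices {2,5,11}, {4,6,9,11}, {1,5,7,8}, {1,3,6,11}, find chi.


Enumerate all faces; f-vector: f_0=10, f_1=20, f_2=13, f_3=3.
chi = sum (-1)^k f_k = 0

0


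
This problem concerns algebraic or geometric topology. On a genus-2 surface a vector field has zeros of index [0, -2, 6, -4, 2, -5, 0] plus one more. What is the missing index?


Poincare-Hopf: sum of indices = chi(M).
chi(Sigma_2) = 2 - 2*2 = -2.
Sum of known indices = -3.
x = chi - (sum known) = -2 - (-3) = 1

1


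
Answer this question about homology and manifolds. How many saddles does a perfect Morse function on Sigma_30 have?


A perfect Morse function has m_k = b_k.
For Sigma_30: b_0=1, b_1=2g=60, b_2=1.
Saddles m_1 = 2g = 60

60


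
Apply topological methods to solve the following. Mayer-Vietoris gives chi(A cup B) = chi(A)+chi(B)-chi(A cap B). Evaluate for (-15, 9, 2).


chi(A cup B) = chi(A) + chi(B) - chi(A cap B)
= -15 + (9) - (2)
= -8

-8


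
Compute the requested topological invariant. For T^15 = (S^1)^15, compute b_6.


By the Kunneth formula, b_k(T^n) = C(n,k).
b_6(T^15) = C(15,6).
C(15,6) = 15!/(6!*9!) = 5005

5005


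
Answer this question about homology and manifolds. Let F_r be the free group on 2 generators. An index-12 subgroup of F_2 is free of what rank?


Nielsen-Schreier: an index-n subgroup of F_r is free of rank 1 + n(r-1).
Equivalently: chi(cover) = n*chi(base); chi(vee_r S^1) = 1 - 2 = -1.
chi(E) = 12*(-1) = -12; rank = 1 - chi(E) = 1 - (-12) = 13.
rank = 1 + 12*(2-1) = 1 + 12 = 13

13


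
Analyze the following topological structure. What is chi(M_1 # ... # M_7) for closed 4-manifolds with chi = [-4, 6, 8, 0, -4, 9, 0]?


For n-manifolds: chi(A#B) = chi(A) + chi(B) - chi(S^4).
chi(S^4) = 1 + (-1)^4 = 2.
chi(#) = (sum chi_i) - (7-1)*chi(S^4) = 15 - 6*2 = 3

3


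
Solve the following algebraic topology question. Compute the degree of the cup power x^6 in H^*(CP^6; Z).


|x| = 2 in H^*(CP^n).
|x^6| = 6 * |x| = 6 * 2 = 12

12


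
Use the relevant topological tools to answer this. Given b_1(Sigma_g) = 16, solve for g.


For a closed orientable surface: b_1 = 2g.
16 = 2g
g = 16 / 2 = 8

8


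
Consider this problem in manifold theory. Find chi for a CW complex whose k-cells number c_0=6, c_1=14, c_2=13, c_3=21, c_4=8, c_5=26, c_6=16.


chi = sum_k (-1)^k c_k.
= (-1)^0*6 + (-1)^1*14 + (-1)^2*13 + (-1)^3*21 + (-1)^4*8 + (-1)^5*26 + (-1)^6*16
= (6) + (-14) + (13) + (-21) + (8) + (-26) + (16)
= -18

-18


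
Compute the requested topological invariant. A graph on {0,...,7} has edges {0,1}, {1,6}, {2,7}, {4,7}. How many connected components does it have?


Run DFS/union-find over 8 vertices.
V = 8, E = 4.
Number of components = 4

4


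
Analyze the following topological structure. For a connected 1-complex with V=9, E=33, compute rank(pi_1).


For a connected graph: rank(pi_1) = b_1 = E - V + 1 = 1 - chi.
chi = V - E = 9 - 33 = -24.
rank = 1 - (-24) = 33 - 9 + 1 = 25

25


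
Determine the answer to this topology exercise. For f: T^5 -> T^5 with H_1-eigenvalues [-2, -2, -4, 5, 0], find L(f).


For a torus self-map: L(f) = det(I - A) where A acts on H_1.
L(f) = (1--2) * (1--2) * (1--4) * (1-5) * (1-0) = 3 * 3 * 5 * -4 * 1 = -180

-180


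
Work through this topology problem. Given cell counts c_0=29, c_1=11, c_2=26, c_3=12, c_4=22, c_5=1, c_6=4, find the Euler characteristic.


chi = sum_k (-1)^k c_k.
= (-1)^0*29 + (-1)^1*11 + (-1)^2*26 + (-1)^3*12 + (-1)^4*22 + (-1)^5*1 + (-1)^6*4
= (29) + (-11) + (26) + (-12) + (22) + (-1) + (4)
= 57

57


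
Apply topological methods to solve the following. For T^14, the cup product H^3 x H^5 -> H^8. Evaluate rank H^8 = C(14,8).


Cup product: H^p x H^q -> H^{p+q}; here p+q = 3+5 = 8.
rank H^k(T^n) = C(n,k).
C(14,8) = 3003

3003


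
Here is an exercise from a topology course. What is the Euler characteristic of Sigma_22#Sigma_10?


chi(Sigma_22) = 2 - 2*22 = -42
chi(Sigma_10) = 2 - 2*10 = -18
For surfaces: chi(A#B) = chi(A) + chi(B) - 2.
chi = -42 + -18 - 2 = -62

-62


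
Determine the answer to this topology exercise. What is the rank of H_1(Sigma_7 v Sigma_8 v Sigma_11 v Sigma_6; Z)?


For a wedge X v Y: reduced H_k(X v Y) = H_k(X) + H_k(Y).
Each Sigma_g contributes b_1 = 2g.
b_1 = 14 + 16 + 22 + 12 = 64

64


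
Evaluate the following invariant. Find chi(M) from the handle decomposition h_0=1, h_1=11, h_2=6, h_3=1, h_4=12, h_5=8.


Handles of index k contribute (-1)^k to chi (same as CW cells).
chi = (1) + (-11) + (6) + (-1) + (12) + (-8) = -1

-1


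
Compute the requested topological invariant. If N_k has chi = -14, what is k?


chi = 2 - k for closed non-orientable surfaces with k crosscaps.
-14 = 2 - k
k = 2 - (-14) = 16

16


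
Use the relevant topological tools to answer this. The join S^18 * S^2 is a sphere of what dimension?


Join of spheres: S^m * S^n = S^{m+n+1}.
dim = 18 + 2 + 1 = 21

21


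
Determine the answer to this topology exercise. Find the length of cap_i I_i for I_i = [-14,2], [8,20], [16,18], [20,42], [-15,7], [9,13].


Intersection = [max(a_i), min(b_i)] = [20, 2].
Since 20 > 2, the intersection is empty.
Length = 0

0


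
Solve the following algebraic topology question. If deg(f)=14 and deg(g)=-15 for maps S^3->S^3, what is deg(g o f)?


Degree is multiplicative under composition: deg(g o f) = deg(g) * deg(f).
= -15 * 14 = -210

-210
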